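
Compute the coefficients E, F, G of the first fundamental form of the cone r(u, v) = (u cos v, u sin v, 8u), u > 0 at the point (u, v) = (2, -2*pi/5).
E = 65;  F = 0;  G = 4

Partials: r_u = (cos(v), sin(v), 8), r_v = (-u*sin(v), u*cos(v), 0). As functions of (u, v):
  E = r_u · r_u = 65,
  F = r_u · r_v = 0,
  G = r_v · r_v = u^2.
Evaluating at (u, v) = (2, -2*pi/5): E = 65, F = 0, G = 4.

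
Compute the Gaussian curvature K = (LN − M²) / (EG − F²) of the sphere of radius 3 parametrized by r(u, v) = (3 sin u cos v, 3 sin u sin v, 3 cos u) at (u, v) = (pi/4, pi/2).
K = 1/9

Coefficients of the first fundamental form: E = 9, F = 0, G = 9*sin(u)^2.
Coefficients of the second fundamental form: L = -3*sin(u)/Abs(sin(u)), M = 0, N = -3*sin(u)^3/Abs(sin(u)).
Assemble K = (LN − M²)/(EG − F²) = 1/9. At (u, v) = (pi/4, pi/2): K = 1/9.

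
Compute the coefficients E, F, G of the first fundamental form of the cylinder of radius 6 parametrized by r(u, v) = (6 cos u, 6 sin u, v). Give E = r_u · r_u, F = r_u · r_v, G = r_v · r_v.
E = 36;  F = 0;  G = 1

Compute partials: r_u = (-6*sin(u), 6*cos(u), 0), r_v = (0, 0, 1). Then
  E = r_u · r_u = 36,
  F = r_u · r_v = 0,
  G = r_v · r_v = 1.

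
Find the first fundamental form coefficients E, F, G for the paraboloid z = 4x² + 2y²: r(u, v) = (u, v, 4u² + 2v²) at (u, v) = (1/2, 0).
E = 17;  F = 0;  G = 1

Partials: r_u = (1, 0, 8*u), r_v = (0, 1, 4*v). As functions of (u, v):
  E = r_u · r_u = 64*u^2 + 1,
  F = r_u · r_v = 32*u*v,
  G = r_v · r_v = 16*v^2 + 1.
Evaluating at (u, v) = (1/2, 0): E = 17, F = 0, G = 1.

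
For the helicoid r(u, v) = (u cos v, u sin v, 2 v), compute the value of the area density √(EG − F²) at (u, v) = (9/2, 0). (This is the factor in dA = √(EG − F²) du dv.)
√(EG − F²)|_{(9/2, 0)} = sqrt(97)/2

E = 1, F = 0, G = u^2 + 4, so EG − F² = u^2 + 4. Taking the positive square root: √(EG − F²) = sqrt(u^2 + 4). At (u, v) = (9/2, 0): sqrt(97)/2.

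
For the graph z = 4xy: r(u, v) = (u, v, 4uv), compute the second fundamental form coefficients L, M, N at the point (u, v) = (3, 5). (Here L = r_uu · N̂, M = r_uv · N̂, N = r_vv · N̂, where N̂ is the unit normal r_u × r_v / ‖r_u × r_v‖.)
L = 0;  M = 4*sqrt(545)/545;  N = 0

Compute the unit normal N̂(u, v) = (-4*v/sqrt(16*u^2 + 16*v^2 + 1), -4*u/sqrt(16*u^2 + 16*v^2 + 1), 1/sqrt(16*u^2 + 16*v^2 + 1)), and the second partials r_uu, r_uv, r_vv. Take dot products:
  L(u, v) = r_uu · N̂ = 0,
  M(u, v) = r_uv · N̂ = 4/sqrt(16*u^2 + 16*v^2 + 1),
  N(u, v) = r_vv · N̂ = 0.
Evaluating at (u, v) = (3, 5):
  L = 0, M = 4*sqrt(545)/545, N = 0.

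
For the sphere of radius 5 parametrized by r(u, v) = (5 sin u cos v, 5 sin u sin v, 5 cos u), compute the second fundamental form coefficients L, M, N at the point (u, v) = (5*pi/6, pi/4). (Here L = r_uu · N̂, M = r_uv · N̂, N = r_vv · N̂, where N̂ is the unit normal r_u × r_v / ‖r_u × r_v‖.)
L = -5;  M = 0;  N = -5/4

Compute the unit normal N̂(u, v) = (sin(u)^2*cos(v)/Abs(sin(u)), sin(u)^2*sin(v)/Abs(sin(u)), sin(2*u)/(2*Abs(sin(u)))), and the second partials r_uu, r_uv, r_vv. Take dot products:
  L(u, v) = r_uu · N̂ = -5*sin(u)/Abs(sin(u)),
  M(u, v) = r_uv · N̂ = 0,
  N(u, v) = r_vv · N̂ = -5*sin(u)^3/Abs(sin(u)).
Evaluating at (u, v) = (5*pi/6, pi/4):
  L = -5, M = 0, N = -5/4.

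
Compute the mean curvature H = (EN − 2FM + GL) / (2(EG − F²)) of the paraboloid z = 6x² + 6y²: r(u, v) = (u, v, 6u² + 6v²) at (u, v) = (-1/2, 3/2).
H = 2172/6859

With E = 144*u^2 + 1, F = 144*u*v, G = 144*v^2 + 1, L = 12/sqrt(144*u^2 + 144*v^2 + 1), M = 0, N = 12/sqrt(144*u^2 + 144*v^2 + 1), assemble
  H = (EN − 2FM + GL) / (2(EG − F²)) = 12*(72*u^2 + 72*v^2 + 1)/(144*u^2 + 144*v^2 + 1)^(3/2).
At (u, v) = (-1/2, 3/2): H = 2172/6859.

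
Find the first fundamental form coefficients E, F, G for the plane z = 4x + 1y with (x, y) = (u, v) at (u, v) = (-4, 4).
E = 17;  F = 4;  G = 2

Partials: r_u = (1, 0, 4), r_v = (0, 1, 1). As functions of (u, v):
  E = r_u · r_u = 17,
  F = r_u · r_v = 4,
  G = r_v · r_v = 2.
Evaluating at (u, v) = (-4, 4): E = 17, F = 4, G = 2.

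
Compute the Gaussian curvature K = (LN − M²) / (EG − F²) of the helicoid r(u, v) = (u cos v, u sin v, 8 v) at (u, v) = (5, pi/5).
K = -64/7921

Coefficients of the first fundamental form: E = 1, F = 0, G = u^2 + 64.
Coefficients of the second fundamental form: L = 0, M = -8/sqrt(u^2 + 64), N = 0.
Assemble K = (LN − M²)/(EG − F²) = -64/(u^2 + 64)^2. At (u, v) = (5, pi/5): K = -64/7921.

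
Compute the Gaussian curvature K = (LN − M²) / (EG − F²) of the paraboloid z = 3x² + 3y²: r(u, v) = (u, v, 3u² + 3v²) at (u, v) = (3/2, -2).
K = 9/12769

Coefficients of the first fundamental form: E = 36*u^2 + 1, F = 36*u*v, G = 36*v^2 + 1.
Coefficients of the second fundamental form: L = 6/sqrt(36*u^2 + 36*v^2 + 1), M = 0, N = 6/sqrt(36*u^2 + 36*v^2 + 1).
Assemble K = (LN − M²)/(EG − F²) = 36/(1296*u^4 + 2592*u^2*v^2 + 72*u^2 + 1296*v^4 + 72*v^2 + 1). At (u, v) = (3/2, -2): K = 9/12769.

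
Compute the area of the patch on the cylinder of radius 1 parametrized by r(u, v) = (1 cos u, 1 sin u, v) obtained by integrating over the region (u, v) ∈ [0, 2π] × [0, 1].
Area = 2*pi

Area = ∫∫ √(EG − F²) du dv with √(EG − F²) = 1. Integrating over [0, 2π] × [0, 1] gives 2*pi.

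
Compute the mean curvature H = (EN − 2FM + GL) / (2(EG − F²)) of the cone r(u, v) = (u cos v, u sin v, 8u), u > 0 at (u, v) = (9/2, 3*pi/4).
H = 8*sqrt(65)/585

With E = 65, F = 0, G = u^2, L = 0, M = 0, N = 8*sqrt(65)*u^2/(65*Abs(u)), assemble
  H = (EN − 2FM + GL) / (2(EG − F²)) = 4*sqrt(65)/(65*Abs(u)).
At (u, v) = (9/2, 3*pi/4): H = 8*sqrt(65)/585.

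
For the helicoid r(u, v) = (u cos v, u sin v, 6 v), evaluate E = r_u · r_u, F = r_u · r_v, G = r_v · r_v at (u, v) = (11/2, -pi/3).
E = 1;  F = 0;  G = 265/4

Partials: r_u = (cos(v), sin(v), 0), r_v = (-u*sin(v), u*cos(v), 6). As functions of (u, v):
  E = r_u · r_u = 1,
  F = r_u · r_v = 0,
  G = r_v · r_v = u^2 + 36.
Evaluating at (u, v) = (11/2, -pi/3): E = 1, F = 0, G = 265/4.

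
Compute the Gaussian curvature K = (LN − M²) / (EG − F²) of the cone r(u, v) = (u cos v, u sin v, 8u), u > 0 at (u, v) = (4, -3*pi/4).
K = 0

Coefficients of the first fundamental form: E = 65, F = 0, G = u^2.
Coefficients of the second fundamental form: L = 0, M = 0, N = 8*sqrt(65)*u^2/(65*Abs(u)).
Assemble K = (LN − M²)/(EG − F²) = 0. At (u, v) = (4, -3*pi/4): K = 0.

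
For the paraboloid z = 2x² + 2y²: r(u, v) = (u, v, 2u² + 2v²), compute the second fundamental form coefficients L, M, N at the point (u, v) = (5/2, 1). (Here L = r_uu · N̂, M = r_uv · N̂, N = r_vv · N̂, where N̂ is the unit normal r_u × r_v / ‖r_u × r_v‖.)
L = 4*sqrt(13)/39;  M = 0;  N = 4*sqrt(13)/39

Compute the unit normal N̂(u, v) = (-4*u/sqrt(16*u^2 + 16*v^2 + 1), -4*v/sqrt(16*u^2 + 16*v^2 + 1), 1/sqrt(16*u^2 + 16*v^2 + 1)), and the second partials r_uu, r_uv, r_vv. Take dot products:
  L(u, v) = r_uu · N̂ = 4/sqrt(16*u^2 + 16*v^2 + 1),
  M(u, v) = r_uv · N̂ = 0,
  N(u, v) = r_vv · N̂ = 4/sqrt(16*u^2 + 16*v^2 + 1).
Evaluating at (u, v) = (5/2, 1):
  L = 4*sqrt(13)/39, M = 0, N = 4*sqrt(13)/39.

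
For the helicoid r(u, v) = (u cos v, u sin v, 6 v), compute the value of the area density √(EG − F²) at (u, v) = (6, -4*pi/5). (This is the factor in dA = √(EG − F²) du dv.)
√(EG − F²)|_{(6, -4*pi/5)} = 6*sqrt(2)

E = 1, F = 0, G = u^2 + 36, so EG − F² = u^2 + 36. Taking the positive square root: √(EG − F²) = sqrt(u^2 + 36). At (u, v) = (6, -4*pi/5): 6*sqrt(2).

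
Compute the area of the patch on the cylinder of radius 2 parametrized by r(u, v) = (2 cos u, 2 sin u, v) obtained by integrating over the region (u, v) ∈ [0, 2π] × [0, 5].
Area = 20*pi

Area = ∫∫ √(EG − F²) du dv with √(EG − F²) = 2. Integrating over [0, 2π] × [0, 5] gives 20*pi.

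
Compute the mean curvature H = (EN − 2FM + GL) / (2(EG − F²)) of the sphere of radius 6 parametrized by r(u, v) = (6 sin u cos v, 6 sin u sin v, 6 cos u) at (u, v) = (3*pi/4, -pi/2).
H = -1/6

With E = 36, F = 0, G = 36*sin(u)^2, L = -6*sin(u)/Abs(sin(u)), M = 0, N = -6*sin(u)^3/Abs(sin(u)), assemble
  H = (EN − 2FM + GL) / (2(EG − F²)) = -sin(u)/(6*Abs(sin(u))).
At (u, v) = (3*pi/4, -pi/2): H = -1/6.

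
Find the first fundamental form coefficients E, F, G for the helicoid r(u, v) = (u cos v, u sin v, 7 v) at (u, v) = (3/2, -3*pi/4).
E = 1;  F = 0;  G = 205/4

Partials: r_u = (cos(v), sin(v), 0), r_v = (-u*sin(v), u*cos(v), 7). As functions of (u, v):
  E = r_u · r_u = 1,
  F = r_u · r_v = 0,
  G = r_v · r_v = u^2 + 49.
Evaluating at (u, v) = (3/2, -3*pi/4): E = 1, F = 0, G = 205/4.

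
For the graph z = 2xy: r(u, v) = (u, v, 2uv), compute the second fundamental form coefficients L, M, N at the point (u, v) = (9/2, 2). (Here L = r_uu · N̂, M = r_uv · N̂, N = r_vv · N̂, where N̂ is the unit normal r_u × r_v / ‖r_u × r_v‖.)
L = 0;  M = sqrt(2)/7;  N = 0

Compute the unit normal N̂(u, v) = (-2*v/sqrt(4*u^2 + 4*v^2 + 1), -2*u/sqrt(4*u^2 + 4*v^2 + 1), 1/sqrt(4*u^2 + 4*v^2 + 1)), and the second partials r_uu, r_uv, r_vv. Take dot products:
  L(u, v) = r_uu · N̂ = 0,
  M(u, v) = r_uv · N̂ = 2/sqrt(4*u^2 + 4*v^2 + 1),
  N(u, v) = r_vv · N̂ = 0.
Evaluating at (u, v) = (9/2, 2):
  L = 0, M = sqrt(2)/7, N = 0.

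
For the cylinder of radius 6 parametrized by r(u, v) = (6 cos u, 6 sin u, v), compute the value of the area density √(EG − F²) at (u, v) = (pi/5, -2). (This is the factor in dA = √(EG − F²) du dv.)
√(EG − F²)|_{(pi/5, -2)} = 6

E = 36, F = 0, G = 1, so EG − F² = 36. Taking the positive square root: √(EG − F²) = 6. At (u, v) = (pi/5, -2): 6.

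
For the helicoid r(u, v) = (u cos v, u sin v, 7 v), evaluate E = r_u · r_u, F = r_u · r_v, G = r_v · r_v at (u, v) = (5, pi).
E = 1;  F = 0;  G = 74

Partials: r_u = (cos(v), sin(v), 0), r_v = (-u*sin(v), u*cos(v), 7). As functions of (u, v):
  E = r_u · r_u = 1,
  F = r_u · r_v = 0,
  G = r_v · r_v = u^2 + 49.
Evaluating at (u, v) = (5, pi): E = 1, F = 0, G = 74.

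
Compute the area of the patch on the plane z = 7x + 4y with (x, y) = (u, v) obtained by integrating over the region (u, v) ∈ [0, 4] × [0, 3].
Area = 12*sqrt(66)

Area = ∫∫ √(EG − F²) du dv with √(EG − F²) = sqrt(66). Integrating over [0, 4] × [0, 3] gives 12*sqrt(66).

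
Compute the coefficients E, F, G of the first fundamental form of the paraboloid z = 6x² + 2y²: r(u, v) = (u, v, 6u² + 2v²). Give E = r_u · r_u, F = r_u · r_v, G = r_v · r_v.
E = 144*u^2 + 1;  F = 48*u*v;  G = 16*v^2 + 1

Compute partials: r_u = (1, 0, 12*u), r_v = (0, 1, 4*v). Then
  E = r_u · r_u = 144*u^2 + 1,
  F = r_u · r_v = 48*u*v,
  G = r_v · r_v = 16*v^2 + 1.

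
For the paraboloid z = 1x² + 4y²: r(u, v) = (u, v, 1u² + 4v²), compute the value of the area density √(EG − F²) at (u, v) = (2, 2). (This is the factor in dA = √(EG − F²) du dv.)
√(EG − F²)|_{(2, 2)} = sqrt(273)

E = 4*u^2 + 1, F = 16*u*v, G = 64*v^2 + 1, so EG − F² = 4*u^2 + 64*v^2 + 1. Taking the positive square root: √(EG − F²) = sqrt(4*u^2 + 64*v^2 + 1). At (u, v) = (2, 2): sqrt(273).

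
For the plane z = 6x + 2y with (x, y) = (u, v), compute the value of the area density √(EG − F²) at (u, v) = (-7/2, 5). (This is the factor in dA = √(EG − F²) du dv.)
√(EG − F²)|_{(-7/2, 5)} = sqrt(41)

E = 37, F = 12, G = 5, so EG − F² = 41. Taking the positive square root: √(EG − F²) = sqrt(41). At (u, v) = (-7/2, 5): sqrt(41).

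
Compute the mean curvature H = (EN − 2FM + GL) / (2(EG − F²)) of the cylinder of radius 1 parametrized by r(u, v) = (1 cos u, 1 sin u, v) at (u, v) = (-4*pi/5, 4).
H = -1/2

With E = 1, F = 0, G = 1, L = -1, M = 0, N = 0, assemble
  H = (EN − 2FM + GL) / (2(EG − F²)) = -1/2.
At (u, v) = (-4*pi/5, 4): H = -1/2.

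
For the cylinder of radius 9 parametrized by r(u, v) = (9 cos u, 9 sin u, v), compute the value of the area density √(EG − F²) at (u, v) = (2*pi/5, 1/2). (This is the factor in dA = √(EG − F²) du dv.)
√(EG − F²)|_{(2*pi/5, 1/2)} = 9

E = 81, F = 0, G = 1, so EG − F² = 81. Taking the positive square root: √(EG − F²) = 9. At (u, v) = (2*pi/5, 1/2): 9.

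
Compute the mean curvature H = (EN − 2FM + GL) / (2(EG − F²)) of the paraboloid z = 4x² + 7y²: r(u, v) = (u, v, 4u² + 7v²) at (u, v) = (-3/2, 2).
H = 4155*sqrt(929)/863041

With E = 64*u^2 + 1, F = 112*u*v, G = 196*v^2 + 1, L = 8/sqrt(64*u^2 + 196*v^2 + 1), M = 0, N = 14/sqrt(64*u^2 + 196*v^2 + 1), assemble
  H = (EN − 2FM + GL) / (2(EG − F²)) = (448*u^2 + 784*v^2 + 11)/(64*u^2 + 196*v^2 + 1)^(3/2).
At (u, v) = (-3/2, 2): H = 4155*sqrt(929)/863041.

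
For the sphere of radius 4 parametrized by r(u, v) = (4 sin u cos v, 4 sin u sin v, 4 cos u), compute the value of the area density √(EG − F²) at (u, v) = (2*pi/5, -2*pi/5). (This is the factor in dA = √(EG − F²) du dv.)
√(EG − F²)|_{(2*pi/5, -2*pi/5)} = 4*sqrt(2*sqrt(5) + 10)

E = 16, F = 0, G = 16*sin(u)^2, so EG − F² = 256*sin(u)^2. Taking the positive square root: √(EG − F²) = 16*Abs(sin(u)). At (u, v) = (2*pi/5, -2*pi/5): 4*sqrt(2*sqrt(5) + 10).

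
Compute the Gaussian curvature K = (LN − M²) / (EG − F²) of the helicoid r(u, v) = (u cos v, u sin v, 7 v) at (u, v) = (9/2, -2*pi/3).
K = -784/76729

Coefficients of the first fundamental form: E = 1, F = 0, G = u^2 + 49.
Coefficients of the second fundamental form: L = 0, M = -7/sqrt(u^2 + 49), N = 0.
Assemble K = (LN − M²)/(EG − F²) = -49/(u^2 + 49)^2. At (u, v) = (9/2, -2*pi/3): K = -784/76729.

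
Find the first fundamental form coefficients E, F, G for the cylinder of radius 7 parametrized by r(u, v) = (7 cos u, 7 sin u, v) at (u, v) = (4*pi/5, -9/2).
E = 49;  F = 0;  G = 1

Partials: r_u = (-7*sin(u), 7*cos(u), 0), r_v = (0, 0, 1). As functions of (u, v):
  E = r_u · r_u = 49,
  F = r_u · r_v = 0,
  G = r_v · r_v = 1.
Evaluating at (u, v) = (4*pi/5, -9/2): E = 49, F = 0, G = 1.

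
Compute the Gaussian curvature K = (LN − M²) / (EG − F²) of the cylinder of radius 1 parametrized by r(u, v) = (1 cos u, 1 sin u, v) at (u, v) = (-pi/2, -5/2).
K = 0

Coefficients of the first fundamental form: E = 1, F = 0, G = 1.
Coefficients of the second fundamental form: L = -1, M = 0, N = 0.
Assemble K = (LN − M²)/(EG − F²) = 0. At (u, v) = (-pi/2, -5/2): K = 0.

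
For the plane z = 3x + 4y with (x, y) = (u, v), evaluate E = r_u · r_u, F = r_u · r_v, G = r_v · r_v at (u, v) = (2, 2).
E = 10;  F = 12;  G = 17

Partials: r_u = (1, 0, 3), r_v = (0, 1, 4). As functions of (u, v):
  E = r_u · r_u = 10,
  F = r_u · r_v = 12,
  G = r_v · r_v = 17.
Evaluating at (u, v) = (2, 2): E = 10, F = 12, G = 17.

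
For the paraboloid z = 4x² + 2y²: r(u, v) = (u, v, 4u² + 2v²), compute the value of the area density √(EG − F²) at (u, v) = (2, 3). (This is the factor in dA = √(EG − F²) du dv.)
√(EG − F²)|_{(2, 3)} = sqrt(401)

E = 64*u^2 + 1, F = 32*u*v, G = 16*v^2 + 1, so EG − F² = 64*u^2 + 16*v^2 + 1. Taking the positive square root: √(EG − F²) = sqrt(64*u^2 + 16*v^2 + 1). At (u, v) = (2, 3): sqrt(401).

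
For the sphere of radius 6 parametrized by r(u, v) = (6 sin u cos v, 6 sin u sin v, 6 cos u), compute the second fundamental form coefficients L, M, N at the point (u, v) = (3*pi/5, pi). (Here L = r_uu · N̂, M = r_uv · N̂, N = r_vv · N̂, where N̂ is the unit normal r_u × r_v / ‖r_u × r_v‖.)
L = -6;  M = 0;  N = -15/4 - 3*sqrt(5)/4

Compute the unit normal N̂(u, v) = (sin(u)^2*cos(v)/Abs(sin(u)), sin(u)^2*sin(v)/Abs(sin(u)), sin(2*u)/(2*Abs(sin(u)))), and the second partials r_uu, r_uv, r_vv. Take dot products:
  L(u, v) = r_uu · N̂ = -6*sin(u)/Abs(sin(u)),
  M(u, v) = r_uv · N̂ = 0,
  N(u, v) = r_vv · N̂ = -6*sin(u)^3/Abs(sin(u)).
Evaluating at (u, v) = (3*pi/5, pi):
  L = -6, M = 0, N = -15/4 - 3*sqrt(5)/4.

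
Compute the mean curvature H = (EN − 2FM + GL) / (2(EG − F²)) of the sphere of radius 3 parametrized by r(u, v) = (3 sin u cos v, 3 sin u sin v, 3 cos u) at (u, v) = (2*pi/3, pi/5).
H = -1/3

With E = 9, F = 0, G = 9*sin(u)^2, L = -3*sin(u)/Abs(sin(u)), M = 0, N = -3*sin(u)^3/Abs(sin(u)), assemble
  H = (EN − 2FM + GL) / (2(EG − F²)) = -sin(u)/(3*Abs(sin(u))).
At (u, v) = (2*pi/3, pi/5): H = -1/3.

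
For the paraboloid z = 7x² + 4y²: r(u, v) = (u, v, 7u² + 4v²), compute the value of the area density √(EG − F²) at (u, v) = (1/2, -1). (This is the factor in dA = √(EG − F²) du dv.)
√(EG − F²)|_{(1/2, -1)} = sqrt(114)

E = 196*u^2 + 1, F = 112*u*v, G = 64*v^2 + 1, so EG − F² = 196*u^2 + 64*v^2 + 1. Taking the positive square root: √(EG − F²) = sqrt(196*u^2 + 64*v^2 + 1). At (u, v) = (1/2, -1): sqrt(114).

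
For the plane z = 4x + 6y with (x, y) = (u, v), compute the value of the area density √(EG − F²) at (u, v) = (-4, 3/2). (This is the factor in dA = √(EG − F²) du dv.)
√(EG − F²)|_{(-4, 3/2)} = sqrt(53)

E = 17, F = 24, G = 37, so EG − F² = 53. Taking the positive square root: √(EG − F²) = sqrt(53). At (u, v) = (-4, 3/2): sqrt(53).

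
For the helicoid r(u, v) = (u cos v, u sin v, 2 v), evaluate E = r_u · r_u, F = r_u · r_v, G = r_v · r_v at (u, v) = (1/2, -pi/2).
E = 1;  F = 0;  G = 17/4

Partials: r_u = (cos(v), sin(v), 0), r_v = (-u*sin(v), u*cos(v), 2). As functions of (u, v):
  E = r_u · r_u = 1,
  F = r_u · r_v = 0,
  G = r_v · r_v = u^2 + 4.
Evaluating at (u, v) = (1/2, -pi/2): E = 1, F = 0, G = 17/4.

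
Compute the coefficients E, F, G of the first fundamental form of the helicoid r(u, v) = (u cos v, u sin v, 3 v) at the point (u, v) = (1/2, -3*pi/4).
E = 1;  F = 0;  G = 37/4

Partials: r_u = (cos(v), sin(v), 0), r_v = (-u*sin(v), u*cos(v), 3). As functions of (u, v):
  E = r_u · r_u = 1,
  F = r_u · r_v = 0,
  G = r_v · r_v = u^2 + 9.
Evaluating at (u, v) = (1/2, -3*pi/4): E = 1, F = 0, G = 37/4.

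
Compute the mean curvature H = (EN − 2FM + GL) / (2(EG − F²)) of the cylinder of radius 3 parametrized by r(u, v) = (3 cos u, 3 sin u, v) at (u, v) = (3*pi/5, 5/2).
H = -1/6

With E = 9, F = 0, G = 1, L = -3, M = 0, N = 0, assemble
  H = (EN − 2FM + GL) / (2(EG − F²)) = -1/6.
At (u, v) = (3*pi/5, 5/2): H = -1/6.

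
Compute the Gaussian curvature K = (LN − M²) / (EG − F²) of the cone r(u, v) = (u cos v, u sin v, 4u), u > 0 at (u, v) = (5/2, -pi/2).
K = 0

Coefficients of the first fundamental form: E = 17, F = 0, G = u^2.
Coefficients of the second fundamental form: L = 0, M = 0, N = 4*sqrt(17)*u^2/(17*Abs(u)).
Assemble K = (LN − M²)/(EG − F²) = 0. At (u, v) = (5/2, -pi/2): K = 0.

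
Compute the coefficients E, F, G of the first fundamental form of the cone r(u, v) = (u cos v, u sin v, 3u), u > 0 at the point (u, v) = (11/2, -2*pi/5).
E = 10;  F = 0;  G = 121/4

Partials: r_u = (cos(v), sin(v), 3), r_v = (-u*sin(v), u*cos(v), 0). As functions of (u, v):
  E = r_u · r_u = 10,
  F = r_u · r_v = 0,
  G = r_v · r_v = u^2.
Evaluating at (u, v) = (11/2, -2*pi/5): E = 10, F = 0, G = 121/4.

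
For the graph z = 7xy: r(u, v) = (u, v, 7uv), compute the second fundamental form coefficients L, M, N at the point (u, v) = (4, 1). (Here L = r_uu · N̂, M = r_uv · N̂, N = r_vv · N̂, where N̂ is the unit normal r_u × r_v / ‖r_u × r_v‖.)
L = 0;  M = 7*sqrt(834)/834;  N = 0

Compute the unit normal N̂(u, v) = (-7*v/sqrt(49*u^2 + 49*v^2 + 1), -7*u/sqrt(49*u^2 + 49*v^2 + 1), 1/sqrt(49*u^2 + 49*v^2 + 1)), and the second partials r_uu, r_uv, r_vv. Take dot products:
  L(u, v) = r_uu · N̂ = 0,
  M(u, v) = r_uv · N̂ = 7/sqrt(49*u^2 + 49*v^2 + 1),
  N(u, v) = r_vv · N̂ = 0.
Evaluating at (u, v) = (4, 1):
  L = 0, M = 7*sqrt(834)/834, N = 0.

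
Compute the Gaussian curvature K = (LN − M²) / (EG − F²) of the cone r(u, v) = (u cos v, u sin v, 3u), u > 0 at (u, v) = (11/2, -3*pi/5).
K = 0

Coefficients of the first fundamental form: E = 10, F = 0, G = u^2.
Coefficients of the second fundamental form: L = 0, M = 0, N = 3*sqrt(10)*u^2/(10*Abs(u)).
Assemble K = (LN − M²)/(EG − F²) = 0. At (u, v) = (11/2, -3*pi/5): K = 0.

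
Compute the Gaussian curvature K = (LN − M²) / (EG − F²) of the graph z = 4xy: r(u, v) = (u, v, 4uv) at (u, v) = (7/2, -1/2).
K = -16/40401

Coefficients of the first fundamental form: E = 16*v^2 + 1, F = 16*u*v, G = 16*u^2 + 1.
Coefficients of the second fundamental form: L = 0, M = 4/sqrt(16*u^2 + 16*v^2 + 1), N = 0.
Assemble K = (LN − M²)/(EG − F²) = -16/(256*u^4 + 512*u^2*v^2 + 32*u^2 + 256*v^4 + 32*v^2 + 1). At (u, v) = (7/2, -1/2): K = -16/40401.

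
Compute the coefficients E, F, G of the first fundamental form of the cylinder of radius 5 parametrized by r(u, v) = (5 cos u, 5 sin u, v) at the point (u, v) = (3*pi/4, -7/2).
E = 25;  F = 0;  G = 1

Partials: r_u = (-5*sin(u), 5*cos(u), 0), r_v = (0, 0, 1). As functions of (u, v):
  E = r_u · r_u = 25,
  F = r_u · r_v = 0,
  G = r_v · r_v = 1.
Evaluating at (u, v) = (3*pi/4, -7/2): E = 25, F = 0, G = 1.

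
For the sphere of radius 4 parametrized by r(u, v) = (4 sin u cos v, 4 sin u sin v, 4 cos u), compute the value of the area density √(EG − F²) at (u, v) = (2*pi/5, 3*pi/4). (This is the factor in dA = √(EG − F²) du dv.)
√(EG − F²)|_{(2*pi/5, 3*pi/4)} = 4*sqrt(2*sqrt(5) + 10)

E = 16, F = 0, G = 16*sin(u)^2, so EG − F² = 256*sin(u)^2. Taking the positive square root: √(EG − F²) = 16*Abs(sin(u)). At (u, v) = (2*pi/5, 3*pi/4): 4*sqrt(2*sqrt(5) + 10).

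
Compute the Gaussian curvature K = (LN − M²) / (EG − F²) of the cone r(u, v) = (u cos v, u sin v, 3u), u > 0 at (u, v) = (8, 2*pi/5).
K = 0

Coefficients of the first fundamental form: E = 10, F = 0, G = u^2.
Coefficients of the second fundamental form: L = 0, M = 0, N = 3*sqrt(10)*u^2/(10*Abs(u)).
Assemble K = (LN − M²)/(EG − F²) = 0. At (u, v) = (8, 2*pi/5): K = 0.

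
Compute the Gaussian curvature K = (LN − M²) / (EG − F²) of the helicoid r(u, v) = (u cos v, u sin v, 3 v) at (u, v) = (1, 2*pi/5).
K = -9/100

Coefficients of the first fundamental form: E = 1, F = 0, G = u^2 + 9.
Coefficients of the second fundamental form: L = 0, M = -3/sqrt(u^2 + 9), N = 0.
Assemble K = (LN − M²)/(EG − F²) = -9/(u^2 + 9)^2. At (u, v) = (1, 2*pi/5): K = -9/100.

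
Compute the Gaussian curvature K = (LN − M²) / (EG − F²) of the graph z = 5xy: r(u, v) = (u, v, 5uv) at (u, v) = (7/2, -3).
K = -400/4532641

Coefficients of the first fundamental form: E = 25*v^2 + 1, F = 25*u*v, G = 25*u^2 + 1.
Coefficients of the second fundamental form: L = 0, M = 5/sqrt(25*u^2 + 25*v^2 + 1), N = 0.
Assemble K = (LN − M²)/(EG − F²) = -25/(625*u^4 + 1250*u^2*v^2 + 50*u^2 + 625*v^4 + 50*v^2 + 1). At (u, v) = (7/2, -3): K = -400/4532641.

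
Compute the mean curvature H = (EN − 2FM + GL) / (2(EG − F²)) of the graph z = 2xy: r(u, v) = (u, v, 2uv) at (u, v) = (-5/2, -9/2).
H = -90*sqrt(107)/11449

With E = 4*v^2 + 1, F = 4*u*v, G = 4*u^2 + 1, L = 0, M = 2/sqrt(4*u^2 + 4*v^2 + 1), N = 0, assemble
  H = (EN − 2FM + GL) / (2(EG − F²)) = -8*u*v/(4*u^2 + 4*v^2 + 1)^(3/2).
At (u, v) = (-5/2, -9/2): H = -90*sqrt(107)/11449.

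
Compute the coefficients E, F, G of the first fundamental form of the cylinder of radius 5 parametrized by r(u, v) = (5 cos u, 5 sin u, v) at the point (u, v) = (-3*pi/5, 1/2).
E = 25;  F = 0;  G = 1

Partials: r_u = (-5*sin(u), 5*cos(u), 0), r_v = (0, 0, 1). As functions of (u, v):
  E = r_u · r_u = 25,
  F = r_u · r_v = 0,
  G = r_v · r_v = 1.
Evaluating at (u, v) = (-3*pi/5, 1/2): E = 25, F = 0, G = 1.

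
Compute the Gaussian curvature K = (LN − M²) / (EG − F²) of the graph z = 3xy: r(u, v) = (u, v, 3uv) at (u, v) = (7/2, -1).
K = -144/231361

Coefficients of the first fundamental form: E = 9*v^2 + 1, F = 9*u*v, G = 9*u^2 + 1.
Coefficients of the second fundamental form: L = 0, M = 3/sqrt(9*u^2 + 9*v^2 + 1), N = 0.
Assemble K = (LN − M²)/(EG − F²) = -9/(81*u^4 + 162*u^2*v^2 + 18*u^2 + 81*v^4 + 18*v^2 + 1). At (u, v) = (7/2, -1): K = -144/231361.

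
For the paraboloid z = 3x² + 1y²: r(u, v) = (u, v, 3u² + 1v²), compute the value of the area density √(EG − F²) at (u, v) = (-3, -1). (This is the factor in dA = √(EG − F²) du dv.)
√(EG − F²)|_{(-3, -1)} = sqrt(329)

E = 36*u^2 + 1, F = 12*u*v, G = 4*v^2 + 1, so EG − F² = 36*u^2 + 4*v^2 + 1. Taking the positive square root: √(EG − F²) = sqrt(36*u^2 + 4*v^2 + 1). At (u, v) = (-3, -1): sqrt(329).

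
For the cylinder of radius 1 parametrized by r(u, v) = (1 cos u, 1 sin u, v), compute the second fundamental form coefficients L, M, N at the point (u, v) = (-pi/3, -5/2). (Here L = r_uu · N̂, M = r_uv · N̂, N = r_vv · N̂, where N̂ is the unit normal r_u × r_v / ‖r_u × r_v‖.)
L = -1;  M = 0;  N = 0

Compute the unit normal N̂(u, v) = (cos(u), sin(u), 0), and the second partials r_uu, r_uv, r_vv. Take dot products:
  L(u, v) = r_uu · N̂ = -1,
  M(u, v) = r_uv · N̂ = 0,
  N(u, v) = r_vv · N̂ = 0.
Evaluating at (u, v) = (-pi/3, -5/2):
  L = -1, M = 0, N = 0.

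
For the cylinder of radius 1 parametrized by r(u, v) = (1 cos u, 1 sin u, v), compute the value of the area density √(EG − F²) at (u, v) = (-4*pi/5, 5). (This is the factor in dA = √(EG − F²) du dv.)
√(EG − F²)|_{(-4*pi/5, 5)} = 1

E = 1, F = 0, G = 1, so EG − F² = 1. Taking the positive square root: √(EG − F²) = 1. At (u, v) = (-4*pi/5, 5): 1.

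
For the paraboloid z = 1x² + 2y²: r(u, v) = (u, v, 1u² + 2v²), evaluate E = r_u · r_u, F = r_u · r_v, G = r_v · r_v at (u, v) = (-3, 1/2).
E = 37;  F = -12;  G = 5

Partials: r_u = (1, 0, 2*u), r_v = (0, 1, 4*v). As functions of (u, v):
  E = r_u · r_u = 4*u^2 + 1,
  F = r_u · r_v = 8*u*v,
  G = r_v · r_v = 16*v^2 + 1.
Evaluating at (u, v) = (-3, 1/2): E = 37, F = -12, G = 5.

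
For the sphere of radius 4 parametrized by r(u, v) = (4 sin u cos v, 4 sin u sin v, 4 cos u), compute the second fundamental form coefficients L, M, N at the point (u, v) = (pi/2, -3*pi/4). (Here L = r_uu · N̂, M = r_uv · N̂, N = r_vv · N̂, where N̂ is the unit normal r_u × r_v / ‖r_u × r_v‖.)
L = -4;  M = 0;  N = -4

Compute the unit normal N̂(u, v) = (sin(u)^2*cos(v)/Abs(sin(u)), sin(u)^2*sin(v)/Abs(sin(u)), sin(2*u)/(2*Abs(sin(u)))), and the second partials r_uu, r_uv, r_vv. Take dot products:
  L(u, v) = r_uu · N̂ = -4*sin(u)/Abs(sin(u)),
  M(u, v) = r_uv · N̂ = 0,
  N(u, v) = r_vv · N̂ = -4*sin(u)^3/Abs(sin(u)).
Evaluating at (u, v) = (pi/2, -3*pi/4):
  L = -4, M = 0, N = -4.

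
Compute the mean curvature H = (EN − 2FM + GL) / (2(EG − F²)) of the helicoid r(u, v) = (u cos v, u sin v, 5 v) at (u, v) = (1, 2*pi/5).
H = 0

With E = 1, F = 0, G = u^2 + 25, L = 0, M = -5/sqrt(u^2 + 25), N = 0, assemble
  H = (EN − 2FM + GL) / (2(EG − F²)) = 0.
At (u, v) = (1, 2*pi/5): H = 0.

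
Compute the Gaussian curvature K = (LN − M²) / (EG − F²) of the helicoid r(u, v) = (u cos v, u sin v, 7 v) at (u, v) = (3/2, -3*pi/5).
K = -784/42025

Coefficients of the first fundamental form: E = 1, F = 0, G = u^2 + 49.
Coefficients of the second fundamental form: L = 0, M = -7/sqrt(u^2 + 49), N = 0.
Assemble K = (LN − M²)/(EG − F²) = -49/(u^2 + 49)^2. At (u, v) = (3/2, -3*pi/5): K = -784/42025.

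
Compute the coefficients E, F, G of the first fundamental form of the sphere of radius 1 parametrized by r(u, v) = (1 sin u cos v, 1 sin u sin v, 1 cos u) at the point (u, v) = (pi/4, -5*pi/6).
E = 1;  F = 0;  G = 1/2

Partials: r_u = (cos(u)*cos(v), sin(v)*cos(u), -sin(u)), r_v = (-sin(u)*sin(v), sin(u)*cos(v), 0). As functions of (u, v):
  E = r_u · r_u = 1,
  F = r_u · r_v = 0,
  G = r_v · r_v = sin(u)^2.
Evaluating at (u, v) = (pi/4, -5*pi/6): E = 1, F = 0, G = 1/2.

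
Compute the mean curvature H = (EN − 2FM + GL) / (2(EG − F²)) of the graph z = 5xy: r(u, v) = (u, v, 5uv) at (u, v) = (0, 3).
H = 0

With E = 25*v^2 + 1, F = 25*u*v, G = 25*u^2 + 1, L = 0, M = 5/sqrt(25*u^2 + 25*v^2 + 1), N = 0, assemble
  H = (EN − 2FM + GL) / (2(EG − F²)) = -125*u*v/(25*u^2 + 25*v^2 + 1)^(3/2).
At (u, v) = (0, 3): H = 0.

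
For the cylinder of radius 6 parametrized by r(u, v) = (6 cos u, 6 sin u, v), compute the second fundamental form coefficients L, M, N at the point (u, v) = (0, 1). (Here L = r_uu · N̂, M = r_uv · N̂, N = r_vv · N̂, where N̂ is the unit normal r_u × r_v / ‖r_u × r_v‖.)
L = -6;  M = 0;  N = 0

Compute the unit normal N̂(u, v) = (cos(u), sin(u), 0), and the second partials r_uu, r_uv, r_vv. Take dot products:
  L(u, v) = r_uu · N̂ = -6,
  M(u, v) = r_uv · N̂ = 0,
  N(u, v) = r_vv · N̂ = 0.
Evaluating at (u, v) = (0, 1):
  L = -6, M = 0, N = 0.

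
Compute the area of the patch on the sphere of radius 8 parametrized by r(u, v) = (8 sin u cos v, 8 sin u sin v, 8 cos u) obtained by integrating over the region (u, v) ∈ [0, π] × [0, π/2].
Area = 64*pi

Area = ∫∫ √(EG − F²) du dv with √(EG − F²) = 64*Abs(sin(u)). Integrating over [0, π] × [0, π/2] gives 64*pi.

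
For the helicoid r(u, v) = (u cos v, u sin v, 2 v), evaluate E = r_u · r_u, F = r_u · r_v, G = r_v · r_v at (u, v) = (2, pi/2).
E = 1;  F = 0;  G = 8

Partials: r_u = (cos(v), sin(v), 0), r_v = (-u*sin(v), u*cos(v), 2). As functions of (u, v):
  E = r_u · r_u = 1,
  F = r_u · r_v = 0,
  G = r_v · r_v = u^2 + 4.
Evaluating at (u, v) = (2, pi/2): E = 1, F = 0, G = 8.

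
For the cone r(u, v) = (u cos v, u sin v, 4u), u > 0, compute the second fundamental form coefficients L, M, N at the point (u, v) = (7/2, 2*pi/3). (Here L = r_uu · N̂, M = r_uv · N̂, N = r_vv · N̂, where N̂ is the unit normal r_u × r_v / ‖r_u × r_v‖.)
L = 0;  M = 0;  N = 14*sqrt(17)/17

Compute the unit normal N̂(u, v) = (-4*sqrt(17)*u*cos(v)/(17*Abs(u)), -4*sqrt(17)*u*sin(v)/(17*Abs(u)), sqrt(17)*u/(17*Abs(u))), and the second partials r_uu, r_uv, r_vv. Take dot products:
  L(u, v) = r_uu · N̂ = 0,
  M(u, v) = r_uv · N̂ = 0,
  N(u, v) = r_vv · N̂ = 4*sqrt(17)*u^2/(17*Abs(u)).
Evaluating at (u, v) = (7/2, 2*pi/3):
  L = 0, M = 0, N = 14*sqrt(17)/17.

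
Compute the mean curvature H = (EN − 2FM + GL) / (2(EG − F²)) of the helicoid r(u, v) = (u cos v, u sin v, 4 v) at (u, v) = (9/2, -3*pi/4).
H = 0

With E = 1, F = 0, G = u^2 + 16, L = 0, M = -4/sqrt(u^2 + 16), N = 0, assemble
  H = (EN − 2FM + GL) / (2(EG − F²)) = 0.
At (u, v) = (9/2, -3*pi/4): H = 0.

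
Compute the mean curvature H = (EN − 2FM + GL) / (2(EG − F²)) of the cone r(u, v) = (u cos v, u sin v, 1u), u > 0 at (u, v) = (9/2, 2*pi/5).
H = sqrt(2)/18

With E = 2, F = 0, G = u^2, L = 0, M = 0, N = sqrt(2)*u^2/(2*Abs(u)), assemble
  H = (EN − 2FM + GL) / (2(EG − F²)) = sqrt(2)/(4*Abs(u)).
At (u, v) = (9/2, 2*pi/5): H = sqrt(2)/18.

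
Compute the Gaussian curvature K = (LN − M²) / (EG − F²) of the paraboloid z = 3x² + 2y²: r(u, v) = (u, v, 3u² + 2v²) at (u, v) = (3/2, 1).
K = 6/2401

Coefficients of the first fundamental form: E = 36*u^2 + 1, F = 24*u*v, G = 16*v^2 + 1.
Coefficients of the second fundamental form: L = 6/sqrt(36*u^2 + 16*v^2 + 1), M = 0, N = 4/sqrt(36*u^2 + 16*v^2 + 1).
Assemble K = (LN − M²)/(EG − F²) = 24/(1296*u^4 + 1152*u^2*v^2 + 72*u^2 + 256*v^4 + 32*v^2 + 1). At (u, v) = (3/2, 1): K = 6/2401.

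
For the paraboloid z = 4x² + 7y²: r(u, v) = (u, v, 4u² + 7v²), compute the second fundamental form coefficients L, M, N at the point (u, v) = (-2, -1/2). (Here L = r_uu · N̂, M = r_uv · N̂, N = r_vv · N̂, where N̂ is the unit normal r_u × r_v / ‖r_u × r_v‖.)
L = 4*sqrt(34)/51;  M = 0;  N = 7*sqrt(34)/51

Compute the unit normal N̂(u, v) = (-8*u/sqrt(64*u^2 + 196*v^2 + 1), -14*v/sqrt(64*u^2 + 196*v^2 + 1), 1/sqrt(64*u^2 + 196*v^2 + 1)), and the second partials r_uu, r_uv, r_vv. Take dot products:
  L(u, v) = r_uu · N̂ = 8/sqrt(64*u^2 + 196*v^2 + 1),
  M(u, v) = r_uv · N̂ = 0,
  N(u, v) = r_vv · N̂ = 14/sqrt(64*u^2 + 196*v^2 + 1).
Evaluating at (u, v) = (-2, -1/2):
  L = 4*sqrt(34)/51, M = 0, N = 7*sqrt(34)/51.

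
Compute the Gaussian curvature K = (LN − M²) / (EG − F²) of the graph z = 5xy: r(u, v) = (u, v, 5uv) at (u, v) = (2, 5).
K = -25/527076

Coefficients of the first fundamental form: E = 25*v^2 + 1, F = 25*u*v, G = 25*u^2 + 1.
Coefficients of the second fundamental form: L = 0, M = 5/sqrt(25*u^2 + 25*v^2 + 1), N = 0.
Assemble K = (LN − M²)/(EG − F²) = -25/(625*u^4 + 1250*u^2*v^2 + 50*u^2 + 625*v^4 + 50*v^2 + 1). At (u, v) = (2, 5): K = -25/527076.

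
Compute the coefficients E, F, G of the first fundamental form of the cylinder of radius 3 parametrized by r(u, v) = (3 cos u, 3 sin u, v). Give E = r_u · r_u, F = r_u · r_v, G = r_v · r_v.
E = 9;  F = 0;  G = 1

Compute partials: r_u = (-3*sin(u), 3*cos(u), 0), r_v = (0, 0, 1). Then
  E = r_u · r_u = 9,
  F = r_u · r_v = 0,
  G = r_v · r_v = 1.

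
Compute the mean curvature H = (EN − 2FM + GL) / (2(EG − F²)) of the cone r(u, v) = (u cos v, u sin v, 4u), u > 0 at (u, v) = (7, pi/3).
H = 2*sqrt(17)/119

With E = 17, F = 0, G = u^2, L = 0, M = 0, N = 4*sqrt(17)*u^2/(17*Abs(u)), assemble
  H = (EN − 2FM + GL) / (2(EG − F²)) = 2*sqrt(17)/(17*Abs(u)).
At (u, v) = (7, pi/3): H = 2*sqrt(17)/119.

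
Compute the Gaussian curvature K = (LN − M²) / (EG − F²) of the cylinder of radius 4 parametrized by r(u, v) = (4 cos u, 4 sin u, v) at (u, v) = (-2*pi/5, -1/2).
K = 0

Coefficients of the first fundamental form: E = 16, F = 0, G = 1.
Coefficients of the second fundamental form: L = -4, M = 0, N = 0.
Assemble K = (LN − M²)/(EG − F²) = 0. At (u, v) = (-2*pi/5, -1/2): K = 0.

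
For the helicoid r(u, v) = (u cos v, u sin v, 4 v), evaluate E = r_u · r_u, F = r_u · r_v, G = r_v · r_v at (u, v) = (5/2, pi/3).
E = 1;  F = 0;  G = 89/4

Partials: r_u = (cos(v), sin(v), 0), r_v = (-u*sin(v), u*cos(v), 4). As functions of (u, v):
  E = r_u · r_u = 1,
  F = r_u · r_v = 0,
  G = r_v · r_v = u^2 + 16.
Evaluating at (u, v) = (5/2, pi/3): E = 1, F = 0, G = 89/4.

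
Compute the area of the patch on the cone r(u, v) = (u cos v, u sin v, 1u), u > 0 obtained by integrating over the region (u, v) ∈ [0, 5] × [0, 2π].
Area = 25*sqrt(2)*pi

Area = ∫∫ √(EG − F²) du dv with √(EG − F²) = sqrt(2)*Abs(u). Integrating over [0, 5] × [0, 2π] gives 25*sqrt(2)*pi.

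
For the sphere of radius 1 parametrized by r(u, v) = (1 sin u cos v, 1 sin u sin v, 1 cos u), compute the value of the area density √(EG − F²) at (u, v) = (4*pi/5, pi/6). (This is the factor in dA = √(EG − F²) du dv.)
√(EG − F²)|_{(4*pi/5, pi/6)} = sqrt(10 - 2*sqrt(5))/4

E = 1, F = 0, G = sin(u)^2, so EG − F² = sin(u)^2. Taking the positive square root: √(EG − F²) = Abs(sin(u)). At (u, v) = (4*pi/5, pi/6): sqrt(10 - 2*sqrt(5))/4.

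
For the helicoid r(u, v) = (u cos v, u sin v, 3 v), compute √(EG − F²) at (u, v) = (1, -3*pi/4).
√(EG − F²)|_{(1, -3*pi/4)} = sqrt(10)

E = 1, F = 0, G = u^2 + 9; EG − F² = u^2 + 9; √(EG − F²) = sqrt(u^2 + 9). At the given point: sqrt(10).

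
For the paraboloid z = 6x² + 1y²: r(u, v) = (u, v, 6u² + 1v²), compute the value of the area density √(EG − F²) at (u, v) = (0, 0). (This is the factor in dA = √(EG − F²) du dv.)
√(EG − F²)|_{(0, 0)} = 1

E = 144*u^2 + 1, F = 24*u*v, G = 4*v^2 + 1, so EG − F² = 144*u^2 + 4*v^2 + 1. Taking the positive square root: √(EG − F²) = sqrt(144*u^2 + 4*v^2 + 1). At (u, v) = (0, 0): 1.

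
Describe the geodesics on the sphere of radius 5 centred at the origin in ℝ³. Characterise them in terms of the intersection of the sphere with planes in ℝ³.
Geodesics on the sphere of radius 5 are great circles — circles of radius 5 obtained as the intersection of the sphere with planes through the origin (the centre of the sphere).

A curve α(t) of nonzero constant speed on the sphere of radius 5 is a geodesic iff its acceleration α̈ is everywhere normal to the surface, i.e. parallel to the radial vector α(t). Then d/dt(α × α̇) = α̇ × α̇ + α × α̈ = 0, so α × α̇ is a constant vector n ≠ 0 and α(t) · n = 0 for all t: α lies in the plane through the origin with normal n. The intersection of that plane with the sphere is a circle of radius 5 (a great circle). Conversely, a great circle traversed at constant speed has centripetal acceleration pointing at the origin, hence normal to the sphere, so every great circle is a geodesic.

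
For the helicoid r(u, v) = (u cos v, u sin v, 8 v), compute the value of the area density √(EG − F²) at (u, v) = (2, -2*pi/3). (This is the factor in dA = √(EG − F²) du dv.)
√(EG − F²)|_{(2, -2*pi/3)} = 2*sqrt(17)

E = 1, F = 0, G = u^2 + 64, so EG − F² = u^2 + 64. Taking the positive square root: √(EG − F²) = sqrt(u^2 + 64). At (u, v) = (2, -2*pi/3): 2*sqrt(17).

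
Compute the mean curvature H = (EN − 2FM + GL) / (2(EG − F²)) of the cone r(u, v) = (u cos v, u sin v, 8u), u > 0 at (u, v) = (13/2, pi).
H = 8*sqrt(65)/845

With E = 65, F = 0, G = u^2, L = 0, M = 0, N = 8*sqrt(65)*u^2/(65*Abs(u)), assemble
  H = (EN − 2FM + GL) / (2(EG − F²)) = 4*sqrt(65)/(65*Abs(u)).
At (u, v) = (13/2, pi): H = 8*sqrt(65)/845.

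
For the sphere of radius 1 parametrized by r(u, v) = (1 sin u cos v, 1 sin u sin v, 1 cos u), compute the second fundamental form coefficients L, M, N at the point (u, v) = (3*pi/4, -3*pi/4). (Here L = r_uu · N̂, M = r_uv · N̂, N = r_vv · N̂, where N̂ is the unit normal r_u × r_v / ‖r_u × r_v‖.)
L = -1;  M = 0;  N = -1/2

Compute the unit normal N̂(u, v) = (sin(u)^2*cos(v)/Abs(sin(u)), sin(u)^2*sin(v)/Abs(sin(u)), sin(2*u)/(2*Abs(sin(u)))), and the second partials r_uu, r_uv, r_vv. Take dot products:
  L(u, v) = r_uu · N̂ = -sin(u)/Abs(sin(u)),
  M(u, v) = r_uv · N̂ = 0,
  N(u, v) = r_vv · N̂ = -sin(u)^3/Abs(sin(u)).
Evaluating at (u, v) = (3*pi/4, -3*pi/4):
  L = -1, M = 0, N = -1/2.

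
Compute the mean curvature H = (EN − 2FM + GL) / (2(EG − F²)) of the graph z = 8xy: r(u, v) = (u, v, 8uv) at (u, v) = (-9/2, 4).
H = 9216*sqrt(2321)/5387041

With E = 64*v^2 + 1, F = 64*u*v, G = 64*u^2 + 1, L = 0, M = 8/sqrt(64*u^2 + 64*v^2 + 1), N = 0, assemble
  H = (EN − 2FM + GL) / (2(EG − F²)) = -512*u*v/(64*u^2 + 64*v^2 + 1)^(3/2).
At (u, v) = (-9/2, 4): H = 9216*sqrt(2321)/5387041.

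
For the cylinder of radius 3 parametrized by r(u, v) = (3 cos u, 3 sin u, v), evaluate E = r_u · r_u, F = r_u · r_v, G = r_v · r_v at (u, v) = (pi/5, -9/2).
E = 9;  F = 0;  G = 1

Partials: r_u = (-3*sin(u), 3*cos(u), 0), r_v = (0, 0, 1). As functions of (u, v):
  E = r_u · r_u = 9,
  F = r_u · r_v = 0,
  G = r_v · r_v = 1.
Evaluating at (u, v) = (pi/5, -9/2): E = 9, F = 0, G = 1.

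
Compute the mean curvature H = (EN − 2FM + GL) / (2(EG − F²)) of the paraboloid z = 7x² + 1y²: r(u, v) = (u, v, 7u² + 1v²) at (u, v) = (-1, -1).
H = 232*sqrt(201)/40401

With E = 196*u^2 + 1, F = 28*u*v, G = 4*v^2 + 1, L = 14/sqrt(196*u^2 + 4*v^2 + 1), M = 0, N = 2/sqrt(196*u^2 + 4*v^2 + 1), assemble
  H = (EN − 2FM + GL) / (2(EG − F²)) = 4*(49*u^2 + 7*v^2 + 2)/(196*u^2 + 4*v^2 + 1)^(3/2).
At (u, v) = (-1, -1): H = 232*sqrt(201)/40401.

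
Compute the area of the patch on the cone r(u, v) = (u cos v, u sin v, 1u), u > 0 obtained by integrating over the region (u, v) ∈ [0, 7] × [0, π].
Area = 49*sqrt(2)*pi/2

Area = ∫∫ √(EG − F²) du dv with √(EG − F²) = sqrt(2)*Abs(u). Integrating over [0, 7] × [0, π] gives 49*sqrt(2)*pi/2.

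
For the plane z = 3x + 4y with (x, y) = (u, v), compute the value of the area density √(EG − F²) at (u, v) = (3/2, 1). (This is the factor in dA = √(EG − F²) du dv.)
√(EG − F²)|_{(3/2, 1)} = sqrt(26)

E = 10, F = 12, G = 17, so EG − F² = 26. Taking the positive square root: √(EG − F²) = sqrt(26). At (u, v) = (3/2, 1): sqrt(26).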